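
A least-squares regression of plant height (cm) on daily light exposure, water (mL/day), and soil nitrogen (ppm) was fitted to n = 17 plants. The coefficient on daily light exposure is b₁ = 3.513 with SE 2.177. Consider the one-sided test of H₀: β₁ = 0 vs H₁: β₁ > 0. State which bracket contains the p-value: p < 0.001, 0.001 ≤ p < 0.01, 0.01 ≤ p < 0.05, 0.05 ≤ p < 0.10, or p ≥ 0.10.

t = 3.513 / 2.177 = 1.614.
df = n − k − 1 = 17 − 3 − 1 = 13.
One-sided p = P(T_{13} > t) ≈ 0.0653.
So 0.05 ≤ p < 0.10.

0.05 ≤ p < 0.10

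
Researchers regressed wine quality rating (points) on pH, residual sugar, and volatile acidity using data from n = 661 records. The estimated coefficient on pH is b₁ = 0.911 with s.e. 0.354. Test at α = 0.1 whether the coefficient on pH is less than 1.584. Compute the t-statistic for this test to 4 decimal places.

t = -1.9011

H₀: β₁ = 1.584 vs H₁: β₁ < 1.584.
t = (b₁ − β₁⁰)/SE = (0.911 − 1.584) / 0.354 = -1.9011.
df = n − k − 1 = 661 − 3 − 1 = 657.
One-sided p ≈ 0.0289, which is < 0.1, so reject H₀.
There is evidence that the true slope on pH is below 1.584 points per unit, holding the other predictors fixed.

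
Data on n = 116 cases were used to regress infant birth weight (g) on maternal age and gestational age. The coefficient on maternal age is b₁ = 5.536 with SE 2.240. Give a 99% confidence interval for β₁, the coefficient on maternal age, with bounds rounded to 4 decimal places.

(-0.3329, 11.4049)

df = n − k − 1 = 116 − 2 − 1 = 113.
t* = t_{0.005, 113} = 2.620039.
Margin = t* × SE = 2.620039 × 2.240 = 5.868887.
CI: 5.536 ± 5.868887 → (-0.3329, 11.4049).
With 99% confidence, each one-unit increase in maternal age is associated with a change of between -0.3329 and 11.4049 g in infant birth weight, holding the other predictors fixed.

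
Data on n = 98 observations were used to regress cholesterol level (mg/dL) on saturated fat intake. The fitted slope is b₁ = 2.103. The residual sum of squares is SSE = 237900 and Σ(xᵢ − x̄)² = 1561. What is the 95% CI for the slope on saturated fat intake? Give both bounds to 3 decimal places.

(-0.398, 4.604)

MSE = SSE/(n − 2) = 237900/96 = 2478.12.
SE(b₁) = √(MSE/Sₓₓ) = √(2478.12/1561) = 1.25997.
df = n − 2 = 96.
t* = t_{0.025, 96} = 1.984984.
Margin = t* × SE = 1.984984 × 1.25997 = 2.50102.
CI: 2.103 ± 2.50102 → (-0.398, 4.604).
With 95% confidence, each one-unit increase in saturated fat intake is associated with a change of between -0.398 and 4.604 mg/dL in cholesterol level.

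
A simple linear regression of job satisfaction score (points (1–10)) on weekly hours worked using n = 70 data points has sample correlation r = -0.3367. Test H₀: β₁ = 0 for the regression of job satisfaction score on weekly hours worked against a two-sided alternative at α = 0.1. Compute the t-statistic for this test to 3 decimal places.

t = r·√(n − 2)/√(1 − r²) = -0.3367·√68/√0.886633 = -2.949.
df = n − 2 = 68.
Two-sided p ≈ 0.0044, which is < 0.1, so reject H₀.
There is evidence of a linear association between weekly hours worked and job satisfaction score.

t = -2.949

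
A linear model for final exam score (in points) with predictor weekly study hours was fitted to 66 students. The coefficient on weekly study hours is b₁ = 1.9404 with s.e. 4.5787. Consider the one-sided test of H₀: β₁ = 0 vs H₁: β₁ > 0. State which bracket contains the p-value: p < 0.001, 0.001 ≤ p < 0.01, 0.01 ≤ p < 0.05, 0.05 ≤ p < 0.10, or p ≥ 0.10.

p ≥ 0.10

t = 1.9404 / 4.5787 = 0.424.
df = n − 2 = 66 − 2 = 64.
One-sided p = P(T_{64} > t) ≈ 0.3366.
So p ≥ 0.10.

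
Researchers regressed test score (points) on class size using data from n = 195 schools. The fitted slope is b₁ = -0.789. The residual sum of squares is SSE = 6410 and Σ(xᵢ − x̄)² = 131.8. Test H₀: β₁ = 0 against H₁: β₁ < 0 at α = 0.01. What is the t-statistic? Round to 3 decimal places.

MSE = SSE/(n − 2) = 6410/193 = 33.2124.
SE(b₁) = √(MSE/Sₓₓ) = √(33.2124/131.8) = 0.501987.
t = -0.789 / 0.501987 = -1.572.
df = n − 2 = 193.
One-sided p ≈ 0.0588, which is ≥ 0.01, so fail to reject H₀.
The data do not give significant evidence that the true slope on class size is negative.

t = -1.572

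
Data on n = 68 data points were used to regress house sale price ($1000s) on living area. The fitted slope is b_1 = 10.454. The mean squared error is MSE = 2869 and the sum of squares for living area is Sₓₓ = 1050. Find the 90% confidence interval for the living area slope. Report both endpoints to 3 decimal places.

SE(b_1) = √(MSE/Sₓₓ) = √(2869/1050) = 1.65299.
df = n − 2 = 66.
t* = t_{0.05, 66} = 1.668271.
Margin = t* × SE = 1.668271 × 1.65299 = 2.75764.
CI: 10.454 ± 2.75764 → (7.696, 13.212).
With 90% confidence, each one-unit increase in living area is associated with a change of between 7.696 and 13.212 $1000s in house sale price.

(7.696, 13.212)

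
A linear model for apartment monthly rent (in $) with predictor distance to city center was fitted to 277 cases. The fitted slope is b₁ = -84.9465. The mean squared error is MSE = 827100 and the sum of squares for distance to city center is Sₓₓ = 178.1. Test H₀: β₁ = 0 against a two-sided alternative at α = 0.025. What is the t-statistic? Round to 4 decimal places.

SE(b₁) = √(MSE/Sₓₓ) = √(827100/178.1) = 68.147.
t = -84.9465 / 68.147 = -1.2465.
df = n − 2 = 275.
Two-sided p ≈ 0.2136, which is ≥ 0.025, so fail to reject H₀.
The data do not give significant evidence of an association between distance to city center and apartment monthly rent.

t = -1.2465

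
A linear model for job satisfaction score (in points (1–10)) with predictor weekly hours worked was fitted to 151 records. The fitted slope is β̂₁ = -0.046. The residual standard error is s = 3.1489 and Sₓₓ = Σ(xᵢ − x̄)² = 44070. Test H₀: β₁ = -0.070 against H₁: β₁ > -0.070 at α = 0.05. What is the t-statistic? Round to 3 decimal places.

t = 1.600

SE(β̂₁) = s/√Sₓₓ = 3.1489/√44070 = 0.0149999.
t = (-0.046 − (-0.070)) / 0.0149999 = 1.600.
df = n − 2 = 149.
One-sided p ≈ 0.0559, which is ≥ 0.05, so fail to reject H₀.
The data do not give significant evidence that the true slope on weekly hours worked exceeds -0.070 points (1–10) per unit.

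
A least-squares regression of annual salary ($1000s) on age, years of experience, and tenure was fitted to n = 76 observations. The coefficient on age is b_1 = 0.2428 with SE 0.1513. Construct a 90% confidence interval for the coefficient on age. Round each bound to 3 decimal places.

df = n − k − 1 = 76 − 3 − 1 = 72.
t* = t_{0.05, 72} = 1.666294.
Margin = t* × SE = 1.666294 × 0.1513 = 0.25211.
CI: 0.2428 ± 0.25211 → (-0.009, 0.495).
With 90% confidence, each one-unit increase in age is associated with a change of between -0.009 and 0.495 $1000s in annual salary, holding the other predictors fixed.

(-0.009, 0.495)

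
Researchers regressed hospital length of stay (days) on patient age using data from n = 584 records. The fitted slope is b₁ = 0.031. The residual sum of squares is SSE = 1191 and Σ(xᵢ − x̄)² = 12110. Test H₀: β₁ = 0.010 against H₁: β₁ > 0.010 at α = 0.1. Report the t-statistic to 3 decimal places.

t = 1.615

MSE = SSE/(n − 2) = 1191/582 = 2.04639.
SE(b₁) = √(MSE/Sₓₓ) = √(2.04639/12110) = 0.0129994.
t = (0.031 − 0.010) / 0.0129994 = 1.615.
df = n − 2 = 582.
One-sided p ≈ 0.0534, which is < 0.1, so reject H₀.
There is evidence that the true slope on patient age exceeds 0.010 days per unit.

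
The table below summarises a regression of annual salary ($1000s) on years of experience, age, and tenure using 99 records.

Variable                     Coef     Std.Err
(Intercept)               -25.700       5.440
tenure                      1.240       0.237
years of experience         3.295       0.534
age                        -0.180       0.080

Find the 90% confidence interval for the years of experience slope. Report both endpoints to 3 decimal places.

Read off: b = 3.295, SE = 0.534 for years of experience.
df = n − k − 1 = 99 − 3 − 1 = 95.
t* = t_{0.05, 95} = 1.661052.
Margin = t* × SE = 1.661052 × 0.534 = 0.88700.
CI: 3.295 ± 0.88700 → (2.408, 4.182).

(2.408, 4.182)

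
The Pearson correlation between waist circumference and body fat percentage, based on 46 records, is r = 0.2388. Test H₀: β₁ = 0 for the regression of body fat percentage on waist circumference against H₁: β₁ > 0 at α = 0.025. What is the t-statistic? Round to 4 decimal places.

t = r·√(n − 2)/√(1 − r²) = 0.2388·√44/√0.942975 = 1.6312.
df = n − 2 = 44.
One-sided p ≈ 0.0550, which is ≥ 0.025, so fail to reject H₀.
The data do not give significant evidence of a linear association between waist circumference and body fat percentage.

t = 1.6312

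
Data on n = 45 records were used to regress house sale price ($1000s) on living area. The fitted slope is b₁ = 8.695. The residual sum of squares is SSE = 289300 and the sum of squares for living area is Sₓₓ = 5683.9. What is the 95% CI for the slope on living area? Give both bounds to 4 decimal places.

MSE = SSE/(n − 2) = 289300/43 = 6727.91.
SE(b₁) = √(MSE/Sₓₓ) = √(6727.91/5683.9) = 1.08797.
df = n − 2 = 43.
t* = t_{0.025, 43} = 2.016692.
Margin = t* × SE = 2.016692 × 1.08797 = 2.194100.
CI: 8.695 ± 2.194100 → (6.5009, 10.8891).
With 95% confidence, each one-unit increase in living area is associated with a change of between 6.5009 and 10.8891 $1000s in house sale price.

(6.5009, 10.8891)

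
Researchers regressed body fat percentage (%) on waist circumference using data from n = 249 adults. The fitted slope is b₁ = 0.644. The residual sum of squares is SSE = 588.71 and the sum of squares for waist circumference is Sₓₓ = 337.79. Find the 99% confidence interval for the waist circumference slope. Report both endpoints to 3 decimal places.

MSE = SSE/(n − 2) = 588.71/247 = 2.38344.
SE(b₁) = √(MSE/Sₓₓ) = √(2.38344/337.79) = 0.0839999.
df = n − 2 = 247.
t* = t_{0.005, 247} = 2.59588.
Margin = t* × SE = 2.59588 × 0.0839999 = 0.21805.
CI: 0.644 ± 0.21805 → (0.426, 0.862).
With 99% confidence, each one-unit increase in waist circumference is associated with a change of between 0.426 and 0.862 % in body fat percentage.

(0.426, 0.862)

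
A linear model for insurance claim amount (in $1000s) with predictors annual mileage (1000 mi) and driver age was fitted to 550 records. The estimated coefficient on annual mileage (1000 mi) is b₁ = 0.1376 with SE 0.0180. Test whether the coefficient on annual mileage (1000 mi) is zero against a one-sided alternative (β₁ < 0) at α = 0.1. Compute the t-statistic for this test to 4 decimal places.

t = 7.6444

H₀: β₁ = 0 vs H₁: β₁ < 0.
t = (b₁ − β₁⁰)/SE = 0.1376 / 0.0180 = 7.6444.
df = n − k − 1 = 550 − 2 − 1 = 547.
One-sided p ≈ 1.0000, which is ≥ 0.1, so fail to reject H₀.
The data do not give significant evidence that the true slope on annual mileage (1000 mi) is negative, holding the other predictors fixed.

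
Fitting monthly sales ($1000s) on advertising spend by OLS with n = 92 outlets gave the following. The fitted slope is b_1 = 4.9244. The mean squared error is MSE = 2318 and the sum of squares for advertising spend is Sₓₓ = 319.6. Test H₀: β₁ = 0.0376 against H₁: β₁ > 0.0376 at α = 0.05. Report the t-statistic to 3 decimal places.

t = 1.815

SE(b_1) = √(MSE/Sₓₓ) = √(2318/319.6) = 2.69311.
t = (4.9244 − 0.0376) / 2.69311 = 1.815.
df = n − 2 = 90.
One-sided p ≈ 0.0365, which is < 0.05, so reject H₀.
There is evidence that the true slope on advertising spend exceeds 0.0376 $1000s per unit.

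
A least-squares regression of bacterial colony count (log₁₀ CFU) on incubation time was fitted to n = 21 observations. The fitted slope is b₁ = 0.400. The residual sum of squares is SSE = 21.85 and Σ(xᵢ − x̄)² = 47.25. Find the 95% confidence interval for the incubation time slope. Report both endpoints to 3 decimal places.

MSE = SSE/(n − 2) = 21.85/19 = 1.15.
SE(b₁) = √(MSE/Sₓₓ) = √(1.15/47.25) = 0.156008.
df = n − 2 = 19.
t* = t_{0.025, 19} = 2.093024.
Margin = t* × SE = 2.093024 × 0.156008 = 0.32653.
CI: 0.400 ± 0.32653 → (0.073, 0.727).
With 95% confidence, each one-unit increase in incubation time is associated with a change of between 0.073 and 0.727 log₁₀ CFU in bacterial colony count.

(0.073, 0.727)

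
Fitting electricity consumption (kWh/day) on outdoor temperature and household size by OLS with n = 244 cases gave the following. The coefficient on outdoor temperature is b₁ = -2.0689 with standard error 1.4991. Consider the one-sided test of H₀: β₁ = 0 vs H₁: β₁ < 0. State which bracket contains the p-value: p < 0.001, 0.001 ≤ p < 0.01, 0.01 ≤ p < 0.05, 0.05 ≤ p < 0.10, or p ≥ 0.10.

0.05 ≤ p < 0.10

t = -2.0689 / 1.4991 = -1.380.
df = n − k − 1 = 244 − 2 − 1 = 241.
One-sided p = P(T_{241} < t) ≈ 0.0844.
So 0.05 ≤ p < 0.10.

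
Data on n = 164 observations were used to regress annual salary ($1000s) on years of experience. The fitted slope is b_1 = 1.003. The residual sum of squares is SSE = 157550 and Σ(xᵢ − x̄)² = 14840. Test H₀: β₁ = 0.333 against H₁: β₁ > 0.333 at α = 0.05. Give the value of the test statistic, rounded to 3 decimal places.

MSE = SSE/(n − 2) = 157550/162 = 972.531.
SE(b_1) = √(MSE/Sₓₓ) = √(972.531/14840) = 0.255997.
t = (1.003 − 0.333) / 0.255997 = 2.617.
df = n − 2 = 162.
One-sided p ≈ 0.0049, which is < 0.05, so reject H₀.
There is evidence that the true slope on years of experience exceeds 0.333 $1000s per unit.

t = 2.617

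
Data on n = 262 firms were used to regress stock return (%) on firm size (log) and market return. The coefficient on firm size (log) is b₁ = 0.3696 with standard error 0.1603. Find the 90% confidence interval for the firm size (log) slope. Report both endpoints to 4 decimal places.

(0.1050, 0.6342)

df = n − k − 1 = 262 − 2 − 1 = 259.
t* = t_{0.05, 259} = 1.650758.
Margin = t* × SE = 1.650758 × 0.1603 = 0.264617.
CI: 0.3696 ± 0.264617 → (0.1050, 0.6342).
With 90% confidence, each one-unit increase in firm size (log) is associated with a change of between 0.1050 and 0.6342 % in stock return, holding the other predictors fixed.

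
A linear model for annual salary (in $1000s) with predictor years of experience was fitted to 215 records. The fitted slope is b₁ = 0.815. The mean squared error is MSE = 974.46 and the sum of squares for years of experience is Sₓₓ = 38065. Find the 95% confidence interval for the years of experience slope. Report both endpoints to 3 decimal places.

SE(b₁) = √(MSE/Sₓₓ) = √(974.46/38065) = 0.16.
df = n − 2 = 213.
t* = t_{0.025, 213} = 1.971164.
Margin = t* × SE = 1.971164 × 0.16 = 0.31539.
CI: 0.815 ± 0.31539 → (0.500, 1.130).
With 95% confidence, each one-unit increase in years of experience is associated with a change of between 0.500 and 1.130 $1000s in annual salary.

(0.500, 1.130)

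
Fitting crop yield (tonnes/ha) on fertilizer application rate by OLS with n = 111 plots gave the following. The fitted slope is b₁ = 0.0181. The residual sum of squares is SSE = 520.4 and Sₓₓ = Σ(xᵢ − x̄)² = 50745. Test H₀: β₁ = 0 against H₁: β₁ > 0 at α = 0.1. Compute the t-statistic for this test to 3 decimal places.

MSE = SSE/(n − 2) = 520.4/109 = 4.77431.
SE(b₁) = √(MSE/Sₓₓ) = √(4.77431/50745) = 0.00969971.
t = 0.0181 / 0.00969971 = 1.866.
df = n − 2 = 109.
One-sided p ≈ 0.0324, which is < 0.1, so reject H₀.
There is evidence that the true slope on fertilizer application rate is positive.

t = 1.866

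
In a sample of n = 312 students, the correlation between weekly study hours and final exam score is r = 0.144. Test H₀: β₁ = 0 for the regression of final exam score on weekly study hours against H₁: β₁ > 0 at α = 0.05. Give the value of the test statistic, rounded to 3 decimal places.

t = 2.562

t = r·√(n − 2)/√(1 − r²) = 0.144·√310/√0.979264 = 2.562.
df = n − 2 = 310.
One-sided p ≈ 0.0054, which is < 0.05, so reject H₀.
There is evidence of a linear association between weekly study hours and final exam score.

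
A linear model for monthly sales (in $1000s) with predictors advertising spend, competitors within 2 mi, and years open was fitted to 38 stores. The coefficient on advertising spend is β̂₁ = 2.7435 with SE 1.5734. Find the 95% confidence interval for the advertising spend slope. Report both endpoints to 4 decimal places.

(-0.4540, 5.9410)

df = n − k − 1 = 38 − 3 − 1 = 34.
t* = t_{0.025, 34} = 2.032245.
Margin = t* × SE = 2.032245 × 1.5734 = 3.197534.
CI: 2.7435 ± 3.197534 → (-0.4540, 5.9410).
With 95% confidence, each one-unit increase in advertising spend is associated with a change of between -0.4540 and 5.9410 $1000s in monthly sales, holding the other predictors fixed.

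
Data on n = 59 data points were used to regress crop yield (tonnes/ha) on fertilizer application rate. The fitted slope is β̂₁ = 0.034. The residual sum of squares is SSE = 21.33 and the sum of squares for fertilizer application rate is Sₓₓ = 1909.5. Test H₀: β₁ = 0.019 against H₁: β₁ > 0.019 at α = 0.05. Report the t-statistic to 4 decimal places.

t = 1.0715

MSE = SSE/(n − 2) = 21.33/57 = 0.374211.
SE(β̂₁) = √(MSE/Sₓₓ) = √(0.374211/1909.5) = 0.013999.
t = (0.034 − 0.019) / 0.013999 = 1.0715.
df = n − 2 = 57.
One-sided p ≈ 0.1442, which is ≥ 0.05, so fail to reject H₀.
The data do not give significant evidence that the true slope on fertilizer application rate exceeds 0.019 tonnes/ha per unit.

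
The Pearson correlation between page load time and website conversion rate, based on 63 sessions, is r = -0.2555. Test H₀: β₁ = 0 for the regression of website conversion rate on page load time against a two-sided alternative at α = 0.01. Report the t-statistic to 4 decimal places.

t = r·√(n − 2)/√(1 − r²) = -0.2555·√61/√0.93472 = -2.0640.
df = n − 2 = 61.
Two-sided p ≈ 0.0433, which is ≥ 0.01, so fail to reject H₀.
The data do not give significant evidence of a linear association between page load time and website conversion rate.

t = -2.0640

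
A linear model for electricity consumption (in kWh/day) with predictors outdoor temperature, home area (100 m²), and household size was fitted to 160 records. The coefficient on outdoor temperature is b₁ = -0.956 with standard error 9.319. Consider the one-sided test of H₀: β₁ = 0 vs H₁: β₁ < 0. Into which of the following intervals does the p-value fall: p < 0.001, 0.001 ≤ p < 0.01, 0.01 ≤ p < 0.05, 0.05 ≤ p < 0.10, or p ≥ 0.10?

p ≥ 0.10

t = -0.956 / 9.319 = -0.103.
df = n − k − 1 = 160 − 3 − 1 = 156.
One-sided p = P(T_{156} < t) ≈ 0.4592.
So p ≥ 0.10.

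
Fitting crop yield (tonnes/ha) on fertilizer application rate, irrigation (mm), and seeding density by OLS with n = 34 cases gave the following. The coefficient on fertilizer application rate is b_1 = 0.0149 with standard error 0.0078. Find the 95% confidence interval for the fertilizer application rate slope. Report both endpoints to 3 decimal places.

df = n − k − 1 = 34 − 3 − 1 = 30.
t* = t_{0.025, 30} = 2.042272.
Margin = t* × SE = 2.042272 × 0.0078 = 0.01593.
CI: 0.0149 ± 0.01593 → (-0.001, 0.031).
With 95% confidence, each one-unit increase in fertilizer application rate is associated with a change of between -0.001 and 0.031 tonnes/ha in crop yield, holding the other predictors fixed.

(-0.001, 0.031)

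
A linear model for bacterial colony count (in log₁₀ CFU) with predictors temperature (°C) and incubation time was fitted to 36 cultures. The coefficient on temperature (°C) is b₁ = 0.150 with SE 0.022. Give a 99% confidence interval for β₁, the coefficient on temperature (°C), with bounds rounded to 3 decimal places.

df = n − k − 1 = 36 − 2 − 1 = 33.
t* = t_{0.005, 33} = 2.733277.
Margin = t* × SE = 2.733277 × 0.022 = 0.06013.
CI: 0.150 ± 0.06013 → (0.090, 0.210).
With 99% confidence, each one-unit increase in temperature (°C) is associated with a change of between 0.090 and 0.210 log₁₀ CFU in bacterial colony count, holding the other predictors fixed.

(0.090, 0.210)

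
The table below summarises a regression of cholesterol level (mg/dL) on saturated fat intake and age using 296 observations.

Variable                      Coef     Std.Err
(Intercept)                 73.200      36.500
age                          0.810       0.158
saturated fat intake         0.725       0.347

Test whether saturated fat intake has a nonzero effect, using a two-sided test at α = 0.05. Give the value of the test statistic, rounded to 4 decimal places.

Read off: b = 0.725, SE = 0.347 for saturated fat intake.
H₀: β₁ = 0 vs H₁: β₁ ≠ 0.
t = 0.725 / 0.347 = 2.0893.
df = n − k − 1 = 296 − 2 − 1 = 293.
Two-sided p ≈ 0.0375, which is < 0.05, so reject H₀.
There is evidence that saturated fat intake is associated with cholesterol level, holding the other predictors fixed.

t = 2.0893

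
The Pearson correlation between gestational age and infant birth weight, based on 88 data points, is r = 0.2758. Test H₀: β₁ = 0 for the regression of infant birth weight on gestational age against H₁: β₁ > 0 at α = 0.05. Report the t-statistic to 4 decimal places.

t = r·√(n − 2)/√(1 − r²) = 0.2758·√86/√0.923934 = 2.6609.
df = n − 2 = 86.
One-sided p ≈ 0.0046, which is < 0.05, so reject H₀.
There is evidence of a linear association between gestational age and infant birth weight.

t = 2.6609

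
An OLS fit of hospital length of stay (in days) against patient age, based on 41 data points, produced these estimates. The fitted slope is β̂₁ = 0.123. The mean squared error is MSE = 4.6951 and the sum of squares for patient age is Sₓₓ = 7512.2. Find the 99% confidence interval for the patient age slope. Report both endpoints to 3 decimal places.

SE(β̂₁) = √(MSE/Sₓₓ) = √(4.6951/7512.2) = 0.0249999.
df = n − 2 = 39.
t* = t_{0.005, 39} = 2.707913.
Margin = t* × SE = 2.707913 × 0.0249999 = 0.06770.
CI: 0.123 ± 0.06770 → (0.055, 0.191).
With 99% confidence, each one-unit increase in patient age is associated with a change of between 0.055 and 0.191 days in hospital length of stay.

(0.055, 0.191)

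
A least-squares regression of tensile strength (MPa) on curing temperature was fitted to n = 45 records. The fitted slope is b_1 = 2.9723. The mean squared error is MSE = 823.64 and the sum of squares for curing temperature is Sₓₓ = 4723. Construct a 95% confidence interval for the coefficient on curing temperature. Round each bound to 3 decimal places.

SE(b_1) = √(MSE/Sₓₓ) = √(823.64/4723) = 0.417599.
df = n − 2 = 43.
t* = t_{0.025, 43} = 2.016692.
Margin = t* × SE = 2.016692 × 0.417599 = 0.84217.
CI: 2.9723 ± 0.84217 → (2.130, 3.814).
With 95% confidence, each one-unit increase in curing temperature is associated with a change of between 2.130 and 3.814 MPa in tensile strength.

(2.130, 3.814)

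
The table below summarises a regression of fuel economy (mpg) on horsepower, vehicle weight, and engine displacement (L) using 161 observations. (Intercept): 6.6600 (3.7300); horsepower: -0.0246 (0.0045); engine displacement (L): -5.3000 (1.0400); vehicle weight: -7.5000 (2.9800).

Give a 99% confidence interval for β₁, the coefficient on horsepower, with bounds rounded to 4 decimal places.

Read off: b = -0.0246, SE = 0.0045 for horsepower.
df = n − k − 1 = 161 − 3 − 1 = 157.
t* = t_{0.005, 157} = 2.607506.
Margin = t* × SE = 2.607506 × 0.0045 = 0.011734.
CI: -0.0246 ± 0.011734 → (-0.0363, -0.0129).

(-0.0363, -0.0129)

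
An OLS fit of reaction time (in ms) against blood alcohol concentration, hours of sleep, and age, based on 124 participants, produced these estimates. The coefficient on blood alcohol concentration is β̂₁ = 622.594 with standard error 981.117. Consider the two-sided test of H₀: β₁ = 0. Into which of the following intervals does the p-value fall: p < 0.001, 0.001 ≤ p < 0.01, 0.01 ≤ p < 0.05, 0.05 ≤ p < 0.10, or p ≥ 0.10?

p ≥ 0.10

t = 622.594 / 981.117 = 0.635.
df = n − k − 1 = 124 − 3 − 1 = 120.
Two-sided p = 2·P(T_{120} > |t|) ≈ 0.5269.
So p ≥ 0.10.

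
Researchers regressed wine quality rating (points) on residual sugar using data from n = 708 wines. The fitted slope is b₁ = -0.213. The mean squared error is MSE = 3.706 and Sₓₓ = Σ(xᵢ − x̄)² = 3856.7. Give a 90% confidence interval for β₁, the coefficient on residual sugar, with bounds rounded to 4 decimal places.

(-0.2641, -0.1619)

SE(b₁) = √(MSE/Sₓₓ) = √(3.706/3856.7) = 0.0309988.
df = n − 2 = 706.
t* = t_{0.05, 706} = 1.647015.
Margin = t* × SE = 1.647015 × 0.0309988 = 0.051055.
CI: -0.213 ± 0.051055 → (-0.2641, -0.1619).
With 90% confidence, each one-unit increase in residual sugar is associated with a change of between -0.2641 and -0.1619 points in wine quality rating.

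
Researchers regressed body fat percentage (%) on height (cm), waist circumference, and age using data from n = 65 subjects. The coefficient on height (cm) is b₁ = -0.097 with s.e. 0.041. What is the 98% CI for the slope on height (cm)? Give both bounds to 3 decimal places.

df = n − k − 1 = 65 − 3 − 1 = 61.
t* = t_{0.01, 61} = 2.389047.
Margin = t* × SE = 2.389047 × 0.041 = 0.09795.
CI: -0.097 ± 0.09795 → (-0.195, 0.001).
With 98% confidence, each one-unit increase in height (cm) is associated with a change of between -0.195 and 0.001 % in body fat percentage, holding the other predictors fixed.

(-0.195, 0.001)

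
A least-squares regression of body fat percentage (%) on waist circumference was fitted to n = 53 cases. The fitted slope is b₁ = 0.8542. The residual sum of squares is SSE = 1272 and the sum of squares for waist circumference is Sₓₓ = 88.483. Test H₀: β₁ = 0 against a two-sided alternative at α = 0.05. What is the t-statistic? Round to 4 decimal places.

t = 1.6089

MSE = SSE/(n − 2) = 1272/51 = 24.9412.
SE(b₁) = √(MSE/Sₓₓ) = √(24.9412/88.483) = 0.530919.
t = 0.8542 / 0.530919 = 1.6089.
df = n − 2 = 51.
Two-sided p ≈ 0.1138, which is ≥ 0.05, so fail to reject H₀.
The data do not give significant evidence of an association between waist circumference and body fat percentage.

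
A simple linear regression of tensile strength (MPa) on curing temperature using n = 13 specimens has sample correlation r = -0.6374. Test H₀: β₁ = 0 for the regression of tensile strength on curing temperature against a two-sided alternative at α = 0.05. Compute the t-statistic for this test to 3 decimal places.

t = r·√(n − 2)/√(1 − r²) = -0.6374·√11/√0.593721 = -2.744.
df = n − 2 = 11.
Two-sided p ≈ 0.0191, which is < 0.05, so reject H₀.
There is evidence of a linear association between curing temperature and tensile strength.

t = -2.744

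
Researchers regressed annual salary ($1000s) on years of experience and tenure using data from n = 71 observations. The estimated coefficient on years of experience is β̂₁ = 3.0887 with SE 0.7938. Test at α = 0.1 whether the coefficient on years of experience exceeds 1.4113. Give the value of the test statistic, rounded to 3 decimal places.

H₀: β₁ = 1.4113 vs H₁: β₁ > 1.4113.
t = (β̂₁ − β₁⁰)/SE = (3.0887 − 1.4113) / 0.7938 = 2.113.
df = n − k − 1 = 71 − 2 − 1 = 68.
One-sided p ≈ 0.0191, which is < 0.1, so reject H₀.
There is evidence that the true slope on years of experience exceeds 1.4113 $1000s per unit, holding the other predictors fixed.

t = 2.113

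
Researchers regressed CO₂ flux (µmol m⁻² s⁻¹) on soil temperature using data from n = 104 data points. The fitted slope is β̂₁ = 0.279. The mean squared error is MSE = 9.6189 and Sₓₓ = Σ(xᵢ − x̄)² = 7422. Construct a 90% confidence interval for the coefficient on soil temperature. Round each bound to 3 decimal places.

(0.219, 0.339)

SE(β̂₁) = √(MSE/Sₓₓ) = √(9.6189/7422) = 0.036.
df = n − 2 = 102.
t* = t_{0.05, 102} = 1.65993.
Margin = t* × SE = 1.65993 × 0.036 = 0.05976.
CI: 0.279 ± 0.05976 → (0.219, 0.339).
With 90% confidence, each one-unit increase in soil temperature is associated with a change of between 0.219 and 0.339 µmol m⁻² s⁻¹ in CO₂ flux.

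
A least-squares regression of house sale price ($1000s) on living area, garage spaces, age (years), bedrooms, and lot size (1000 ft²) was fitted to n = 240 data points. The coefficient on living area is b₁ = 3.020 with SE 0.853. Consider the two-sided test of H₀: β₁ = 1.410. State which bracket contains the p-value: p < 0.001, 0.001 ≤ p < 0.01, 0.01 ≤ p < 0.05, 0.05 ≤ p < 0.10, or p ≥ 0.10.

0.05 ≤ p < 0.10

t = (3.020 − 1.410) / 0.853 = 1.887.
df = n − k − 1 = 240 − 5 − 1 = 234.
Two-sided p = 2·P(T_{234} > |t|) ≈ 0.0603.
So 0.05 ≤ p < 0.10.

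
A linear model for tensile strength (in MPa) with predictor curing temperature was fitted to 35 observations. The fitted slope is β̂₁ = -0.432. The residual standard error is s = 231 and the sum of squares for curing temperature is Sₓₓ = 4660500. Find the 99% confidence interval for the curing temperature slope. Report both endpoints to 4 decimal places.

SE(β̂₁) = s/√Sₓₓ = 231/√4660500 = 0.107003.
df = n − 2 = 33.
t* = t_{0.005, 33} = 2.733277.
Margin = t* × SE = 2.733277 × 0.107003 = 0.292469.
CI: -0.432 ± 0.292469 → (-0.7245, -0.1395).
With 99% confidence, each one-unit increase in curing temperature is associated with a change of between -0.7245 and -0.1395 MPa in tensile strength.

(-0.7245, -0.1395)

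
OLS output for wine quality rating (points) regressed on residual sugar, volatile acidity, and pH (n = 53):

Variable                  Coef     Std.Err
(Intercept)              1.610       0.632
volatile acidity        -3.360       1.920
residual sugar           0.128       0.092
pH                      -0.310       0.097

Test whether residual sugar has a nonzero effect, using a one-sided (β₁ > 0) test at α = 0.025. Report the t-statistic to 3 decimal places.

Read off: b = 0.128, SE = 0.092 for residual sugar.
H₀: β₁ = 0 vs H₁: β₁ > 0.
t = 0.128 / 0.092 = 1.391.
df = n − k − 1 = 53 − 3 − 1 = 49.
One-sided p ≈ 0.0852, which is ≥ 0.025, so fail to reject H₀.
The data do not give significant evidence that the true slope on residual sugar is positive, holding the other predictors fixed.

t = 1.391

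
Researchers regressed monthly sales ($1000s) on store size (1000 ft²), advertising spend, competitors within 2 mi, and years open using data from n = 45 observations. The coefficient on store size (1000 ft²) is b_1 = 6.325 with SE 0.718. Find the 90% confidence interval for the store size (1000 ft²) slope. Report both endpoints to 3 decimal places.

df = n − k − 1 = 45 − 4 − 1 = 40.
t* = t_{0.05, 40} = 1.683851.
Margin = t* × SE = 1.683851 × 0.718 = 1.20901.
CI: 6.325 ± 1.20901 → (5.116, 7.534).
With 90% confidence, each one-unit increase in store size (1000 ft²) is associated with a change of between 5.116 and 7.534 $1000s in monthly sales, holding the other predictors fixed.

(5.116, 7.534)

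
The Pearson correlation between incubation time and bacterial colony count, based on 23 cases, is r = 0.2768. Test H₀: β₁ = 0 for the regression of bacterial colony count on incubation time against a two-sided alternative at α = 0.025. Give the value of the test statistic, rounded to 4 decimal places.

t = 1.3200

t = r·√(n − 2)/√(1 − r²) = 0.2768·√21/√0.923382 = 1.3200.
df = n − 2 = 21.
Two-sided p ≈ 0.2010, which is ≥ 0.025, so fail to reject H₀.
The data do not give significant evidence of a linear association between incubation time and bacterial colony count.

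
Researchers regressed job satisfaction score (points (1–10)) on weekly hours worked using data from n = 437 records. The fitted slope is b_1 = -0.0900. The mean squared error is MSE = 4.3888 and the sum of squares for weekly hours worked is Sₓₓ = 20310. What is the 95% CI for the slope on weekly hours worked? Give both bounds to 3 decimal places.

(-0.119, -0.061)

SE(b_1) = √(MSE/Sₓₓ) = √(4.3888/20310) = 0.0147.
df = n − 2 = 435.
t* = t_{0.025, 435} = 1.965432.
Margin = t* × SE = 1.965432 × 0.0147 = 0.02889.
CI: -0.0900 ± 0.02889 → (-0.119, -0.061).
With 95% confidence, each one-unit increase in weekly hours worked is associated with a change of between -0.119 and -0.061 points (1–10) in job satisfaction score.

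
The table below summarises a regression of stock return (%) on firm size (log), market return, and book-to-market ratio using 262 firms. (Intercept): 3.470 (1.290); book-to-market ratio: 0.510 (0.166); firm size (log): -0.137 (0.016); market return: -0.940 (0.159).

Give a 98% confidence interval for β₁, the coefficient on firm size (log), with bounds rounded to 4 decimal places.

Read off: b = -0.137, SE = 0.016 for firm size (log).
df = n − k − 1 = 262 − 3 − 1 = 258.
t* = t_{0.01, 258} = 2.340888.
Margin = t* × SE = 2.340888 × 0.016 = 0.037454.
CI: -0.137 ± 0.037454 → (-0.1745, -0.0995).

(-0.1745, -0.0995)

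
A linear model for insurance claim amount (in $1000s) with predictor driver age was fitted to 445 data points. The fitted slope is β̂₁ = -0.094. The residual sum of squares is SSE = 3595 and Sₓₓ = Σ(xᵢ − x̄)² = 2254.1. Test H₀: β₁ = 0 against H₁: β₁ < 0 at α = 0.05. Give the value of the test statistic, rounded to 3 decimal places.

MSE = SSE/(n − 2) = 3595/443 = 8.11512.
SE(β̂₁) = √(MSE/Sₓₓ) = √(8.11512/2254.1) = 0.0600013.
t = -0.094 / 0.0600013 = -1.567.
df = n − 2 = 443.
One-sided p ≈ 0.0590, which is ≥ 0.05, so fail to reject H₀.
The data do not give significant evidence that the true slope on driver age is negative.

t = -1.567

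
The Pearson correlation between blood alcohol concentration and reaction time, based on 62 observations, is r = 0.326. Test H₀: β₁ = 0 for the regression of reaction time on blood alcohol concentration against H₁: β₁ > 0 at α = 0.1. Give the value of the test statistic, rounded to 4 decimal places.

t = r·√(n − 2)/√(1 − r²) = 0.326·√60/√0.893724 = 2.6711.
df = n − 2 = 60.
One-sided p ≈ 0.0049, which is < 0.1, so reject H₀.
There is evidence of a linear association between blood alcohol concentration and reaction time.

t = 2.6711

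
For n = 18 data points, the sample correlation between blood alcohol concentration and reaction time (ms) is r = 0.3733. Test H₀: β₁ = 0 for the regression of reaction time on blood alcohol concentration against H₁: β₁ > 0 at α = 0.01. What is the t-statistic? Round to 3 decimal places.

t = r·√(n − 2)/√(1 − r²) = 0.3733·√16/√0.860647 = 1.610.
df = n − 2 = 16.
One-sided p ≈ 0.0635, which is ≥ 0.01, so fail to reject H₀.
The data do not give significant evidence of a linear association between blood alcohol concentration and reaction time.

t = 1.610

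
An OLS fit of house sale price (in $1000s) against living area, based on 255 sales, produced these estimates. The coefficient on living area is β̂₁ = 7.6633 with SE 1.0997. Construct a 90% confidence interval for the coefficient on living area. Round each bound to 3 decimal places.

df = n − 2 = 255 − 2 = 253.
t* = t_{0.05, 253} = 1.650899.
Margin = t* × SE = 1.650899 × 1.0997 = 1.81549.
CI: 7.6633 ± 1.81549 → (5.848, 9.479).
With 90% confidence, each one-unit increase in living area is associated with a change of between 5.848 and 9.479 $1000s in house sale price.

(5.848, 9.479)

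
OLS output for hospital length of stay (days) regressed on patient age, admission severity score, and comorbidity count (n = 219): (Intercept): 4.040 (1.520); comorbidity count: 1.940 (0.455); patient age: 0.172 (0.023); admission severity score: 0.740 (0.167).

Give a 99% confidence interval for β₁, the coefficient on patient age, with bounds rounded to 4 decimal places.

(0.1122, 0.2318)

Read off: b = 0.172, SE = 0.023 for patient age.
df = n − k − 1 = 219 − 3 − 1 = 215.
t* = t_{0.005, 215} = 2.598889.
Margin = t* × SE = 2.598889 × 0.023 = 0.059774.
CI: 0.172 ± 0.059774 → (0.1122, 0.2318).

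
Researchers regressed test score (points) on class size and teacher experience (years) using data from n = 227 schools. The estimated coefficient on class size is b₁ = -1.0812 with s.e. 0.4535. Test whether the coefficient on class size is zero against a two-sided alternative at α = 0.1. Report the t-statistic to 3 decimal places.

H₀: β₁ = 0 vs H₁: β₁ ≠ 0.
t = (b₁ − β₁⁰)/SE = -1.0812 / 0.4535 = -2.384.
df = n − k − 1 = 227 − 2 − 1 = 224.
Two-sided p ≈ 0.0180, which is < 0.1, so reject H₀.
There is evidence that class size is associated with test score, holding the other predictors fixed.

t = -2.384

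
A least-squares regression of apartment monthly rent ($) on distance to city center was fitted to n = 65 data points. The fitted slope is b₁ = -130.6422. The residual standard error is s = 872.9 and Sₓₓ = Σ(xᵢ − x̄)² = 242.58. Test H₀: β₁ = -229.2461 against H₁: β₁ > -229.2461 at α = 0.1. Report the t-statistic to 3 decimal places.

t = 1.759

SE(b₁) = s/√Sₓₓ = 872.9/√242.58 = 56.045.
t = (-130.6422 − (-229.2461)) / 56.045 = 1.759.
df = n − 2 = 63.
One-sided p ≈ 0.0417, which is < 0.1, so reject H₀.
There is evidence that the true slope on distance to city center exceeds -229.2461 $ per unit.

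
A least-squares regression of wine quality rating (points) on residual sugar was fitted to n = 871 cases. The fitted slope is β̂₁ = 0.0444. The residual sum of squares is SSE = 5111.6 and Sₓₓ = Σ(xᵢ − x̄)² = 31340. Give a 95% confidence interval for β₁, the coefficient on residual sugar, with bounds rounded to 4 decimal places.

MSE = SSE/(n − 2) = 5111.6/869 = 5.88216.
SE(β̂₁) = √(MSE/Sₓₓ) = √(5.88216/31340) = 0.0137.
df = n − 2 = 869.
t* = t_{0.025, 869} = 1.962698.
Margin = t* × SE = 1.962698 × 0.0137 = 0.026889.
CI: 0.0444 ± 0.026889 → (0.0175, 0.0713).
With 95% confidence, each one-unit increase in residual sugar is associated with a change of between 0.0175 and 0.0713 points in wine quality rating.

(0.0175, 0.0713)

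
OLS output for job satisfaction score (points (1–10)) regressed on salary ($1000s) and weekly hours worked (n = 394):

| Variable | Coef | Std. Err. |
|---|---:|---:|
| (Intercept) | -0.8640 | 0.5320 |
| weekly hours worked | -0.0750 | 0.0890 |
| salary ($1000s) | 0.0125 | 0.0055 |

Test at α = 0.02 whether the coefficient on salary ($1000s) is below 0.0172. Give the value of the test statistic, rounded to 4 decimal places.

Read off: b = 0.0125, SE = 0.0055 for salary ($1000s).
H₀: β₁ = 0.0172 vs H₁: β₁ < 0.0172.
t = (0.0125 − 0.0172) / 0.0055 = -0.8545.
df = n − k − 1 = 394 − 2 − 1 = 391.
One-sided p ≈ 0.1967, which is ≥ 0.02, so fail to reject H₀.
The data do not give significant evidence that the true slope on salary ($1000s) is below 0.0172 points (1–10) per unit, holding the other predictors fixed.

t = -0.8545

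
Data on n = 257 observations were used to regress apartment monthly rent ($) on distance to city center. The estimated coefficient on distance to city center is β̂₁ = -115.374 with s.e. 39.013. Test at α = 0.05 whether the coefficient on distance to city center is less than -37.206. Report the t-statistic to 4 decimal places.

t = -2.0036

H₀: β₁ = -37.206 vs H₁: β₁ < -37.206.
t = (β̂₁ − β₁⁰)/SE = (-115.374 − (-37.206)) / 39.013 = -2.0036.
df = n − 2 = 257 − 2 = 255.
One-sided p ≈ 0.0231, which is < 0.05, so reject H₀.
There is evidence that the true slope on distance to city center is below -37.206 $ per unit.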